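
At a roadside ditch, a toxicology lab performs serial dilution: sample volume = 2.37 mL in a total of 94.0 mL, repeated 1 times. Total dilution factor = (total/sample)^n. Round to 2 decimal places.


Dilution factor calculation:
Single dilution = V_total / V_sample = 94.0 / 2.37 ≈ 39.662447
Number of dilutions = 1
Total DF = (94.0 / 2.37)^1 (full precision, rounded at the end) = 39.66

39.66


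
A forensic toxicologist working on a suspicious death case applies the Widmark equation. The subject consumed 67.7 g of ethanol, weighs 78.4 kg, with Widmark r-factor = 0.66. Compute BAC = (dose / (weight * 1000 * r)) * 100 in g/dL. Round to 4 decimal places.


Applying the Widmark formula:
BAC = (dose_g / (body_wt * 1000 * r)) * 100
Denominator = 78.4 * 1000 * 0.66 = 51744
BAC = (67.7 / 51744) * 100
BAC = 0.1308 g/dL

0.1308


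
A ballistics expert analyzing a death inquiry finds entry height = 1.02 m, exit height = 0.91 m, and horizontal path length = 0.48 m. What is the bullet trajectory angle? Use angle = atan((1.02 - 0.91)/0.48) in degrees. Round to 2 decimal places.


Bullet trajectory angle:
Height difference = 1.02 - 0.91 = 0.11 m
angle = atan(0.11 / 0.48)
angle = atan(0.229167)
angle = 12.91 degrees

12.91


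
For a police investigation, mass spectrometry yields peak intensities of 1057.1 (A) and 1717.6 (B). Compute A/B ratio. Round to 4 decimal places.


Spectral peak ratio:
Peak A = 1057.1 counts
Peak B = 1717.6 counts
Ratio = 1057.1 / 1717.6 = 0.6155

0.6155


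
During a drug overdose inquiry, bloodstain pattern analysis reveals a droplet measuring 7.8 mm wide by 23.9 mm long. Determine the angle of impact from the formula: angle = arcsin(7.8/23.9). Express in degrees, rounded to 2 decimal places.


Blood spatter impact angle calculation:
width / length = 7.8 / 23.9 = 0.32636
angle = arcsin(0.32636)
angle = 19.05 degrees

19.05


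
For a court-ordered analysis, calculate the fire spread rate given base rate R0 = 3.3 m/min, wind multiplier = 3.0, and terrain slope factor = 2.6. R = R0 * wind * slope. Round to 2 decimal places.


Fire spread rate calculation:
R = R0 * wind_factor * slope_factor
= 3.3 * 3.0 * 2.6
= 9.9 * 2.6
= 25.74 m/min

25.74


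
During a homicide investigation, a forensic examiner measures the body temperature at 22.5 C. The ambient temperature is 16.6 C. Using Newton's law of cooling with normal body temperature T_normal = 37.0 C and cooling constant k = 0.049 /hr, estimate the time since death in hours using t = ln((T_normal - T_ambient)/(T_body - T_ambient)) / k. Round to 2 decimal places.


Using Newton's law of cooling:
t = ln((T_normal - T_ambient) / (T_body - T_ambient)) / k
T_normal - T_ambient = 20.4
T_body - T_ambient = 5.9
Ratio = 3.457627
ln(ratio) = 1.240583
t = 1.240583 / 0.049 = 25.32 hours

25.32


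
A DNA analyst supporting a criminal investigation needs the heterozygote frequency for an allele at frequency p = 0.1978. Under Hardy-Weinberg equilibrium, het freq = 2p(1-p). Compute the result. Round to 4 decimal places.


Hardy-Weinberg heterozygote frequency:
q = 1 - p = 1 - 0.1978 = 0.8022
2pq = 2 * 0.1978 * 0.8022 = 0.3174

0.3174


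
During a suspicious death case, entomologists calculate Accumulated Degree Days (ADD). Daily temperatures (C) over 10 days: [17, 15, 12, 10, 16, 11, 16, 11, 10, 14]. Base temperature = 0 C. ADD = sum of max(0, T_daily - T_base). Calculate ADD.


Computing ADD day by day:
Day 1: max(0, 17 - 0) = 17
Day 2: max(0, 15 - 0) = 15
Day 3: max(0, 12 - 0) = 12
Day 4: max(0, 10 - 0) = 10
Day 5: max(0, 16 - 0) = 16
Day 6: max(0, 11 - 0) = 11
Day 7: max(0, 16 - 0) = 16
Day 8: max(0, 11 - 0) = 11
Day 9: max(0, 10 - 0) = 10
Day 10: max(0, 14 - 0) = 14
Total ADD = 132

132


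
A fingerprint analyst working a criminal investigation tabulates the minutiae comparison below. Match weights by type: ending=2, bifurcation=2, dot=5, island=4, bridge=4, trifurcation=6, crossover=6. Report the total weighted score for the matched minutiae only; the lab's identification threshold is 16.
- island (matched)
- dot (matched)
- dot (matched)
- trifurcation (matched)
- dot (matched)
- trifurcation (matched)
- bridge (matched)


Weighted minutiae match score:
  island: matched, +4 (running total 4)
  dot: matched, +5 (running total 9)
  dot: matched, +5 (running total 14)
  trifurcation: matched, +6 (running total 20)
  dot: matched, +5 (running total 25)
  trifurcation: matched, +6 (running total 31)
  bridge: matched, +4 (running total 35)
Total score = 35
Threshold = 16; verdict = identification

35


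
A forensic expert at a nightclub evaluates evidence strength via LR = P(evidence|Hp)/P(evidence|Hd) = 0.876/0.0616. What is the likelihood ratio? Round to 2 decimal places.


Likelihood ratio calculation:
LR = P(E|Hp) / P(E|Hd)
LR = 0.876 / 0.0616
LR = 14.22

14.22


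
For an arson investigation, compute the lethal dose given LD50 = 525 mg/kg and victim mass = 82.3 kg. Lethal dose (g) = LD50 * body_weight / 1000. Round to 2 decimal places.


Lethal dose calculation:
Lethal dose = LD50 * body_weight / 1000
= 525 * 82.3 / 1000
= 43207.5 / 1000
= 43.21 g

43.21


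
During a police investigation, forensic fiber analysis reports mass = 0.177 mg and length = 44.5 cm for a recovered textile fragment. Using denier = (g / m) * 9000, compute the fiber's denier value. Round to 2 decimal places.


Denier calculation:
Mass in grams = 0.177 mg / 1000 = 0.000177 g
Length in meters = 44.5 cm / 100 = 0.445 m
Linear density = mass / length = 0.000177 / 0.445 = 0.00039775 g/m
Denier = (g/m) * 9000 = 0.00039775 * 9000 = 3.58

3.58


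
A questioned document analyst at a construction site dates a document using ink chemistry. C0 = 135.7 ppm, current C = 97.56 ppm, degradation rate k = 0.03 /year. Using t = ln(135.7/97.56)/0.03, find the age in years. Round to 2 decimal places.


Document age estimation:
C0/C = 135.7 / 97.56 = 1.390939
ln(C0/C) = 0.329979
t = 0.329979 / 0.03 = 11.00 years

11.00


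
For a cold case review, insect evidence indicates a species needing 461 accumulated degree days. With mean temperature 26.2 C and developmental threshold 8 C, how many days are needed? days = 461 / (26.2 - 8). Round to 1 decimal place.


Insect development time:
Effective temperature = avg_temp - T_base = 26.2 - 8 = 18.2 C
Days = ADD / effective_temp = 461 / 18.2 = 25.3 days

25.3


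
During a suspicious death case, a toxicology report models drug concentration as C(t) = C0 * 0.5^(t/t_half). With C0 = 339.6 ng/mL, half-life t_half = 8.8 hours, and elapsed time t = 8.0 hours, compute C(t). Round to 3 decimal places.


Drug concentration decay:
Number of half-lives = t / t_half = 8.0 / 8.8 = 0.909091
Decay factor = 0.5^0.909091 = 0.53252051
C(t) = 339.6 * 0.53252051 = 180.844 ng/mL

180.844


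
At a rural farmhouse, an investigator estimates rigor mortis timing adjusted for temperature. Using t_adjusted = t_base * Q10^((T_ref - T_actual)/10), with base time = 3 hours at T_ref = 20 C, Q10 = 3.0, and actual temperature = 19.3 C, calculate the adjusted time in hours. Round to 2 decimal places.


Rigor mortis time adjustment:
Exponent = (T_ref - T_actual) / 10 = (20 - 19.3) / 10 = 0.07
Q10 factor = 3.0^0.07 = 1.07994
t_adjusted = 3 * 1.07994 = 3.24 hours

3.24


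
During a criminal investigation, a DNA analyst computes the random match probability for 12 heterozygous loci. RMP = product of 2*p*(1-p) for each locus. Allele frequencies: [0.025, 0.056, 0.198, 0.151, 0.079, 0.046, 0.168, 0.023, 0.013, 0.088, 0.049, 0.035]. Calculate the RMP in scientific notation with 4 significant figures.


Computing RMP for 12 loci:
Locus 1: 2 * 0.025 * 0.975 = 0.04875
Locus 2: 2 * 0.056 * 0.944 = 0.105728
Locus 3: 2 * 0.198 * 0.802 = 0.317592
Locus 4: 2 * 0.151 * 0.849 = 0.256398
Locus 5: 2 * 0.079 * 0.921 = 0.145518
Locus 6: 2 * 0.046 * 0.954 = 0.087768
Locus 7: 2 * 0.168 * 0.832 = 0.279552
Locus 8: 2 * 0.023 * 0.977 = 0.044942
Locus 9: 2 * 0.013 * 0.987 = 0.025662
Locus 10: 2 * 0.088 * 0.912 = 0.160512
Locus 11: 2 * 0.049 * 0.951 = 0.093198
Locus 12: 2 * 0.035 * 0.965 = 0.06755
RMP = 1.746e-12

1.746e-12


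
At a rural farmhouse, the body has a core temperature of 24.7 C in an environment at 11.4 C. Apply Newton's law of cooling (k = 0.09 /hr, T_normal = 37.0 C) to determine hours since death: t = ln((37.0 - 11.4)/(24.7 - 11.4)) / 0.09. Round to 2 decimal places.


Using Newton's law of cooling:
t = ln((T_normal - T_ambient) / (T_body - T_ambient)) / k
T_normal - T_ambient = 25.6
T_body - T_ambient = 13.3
Ratio = 1.924812
ln(ratio) = 0.654828
t = 0.654828 / 0.09 = 7.28 hours

7.28


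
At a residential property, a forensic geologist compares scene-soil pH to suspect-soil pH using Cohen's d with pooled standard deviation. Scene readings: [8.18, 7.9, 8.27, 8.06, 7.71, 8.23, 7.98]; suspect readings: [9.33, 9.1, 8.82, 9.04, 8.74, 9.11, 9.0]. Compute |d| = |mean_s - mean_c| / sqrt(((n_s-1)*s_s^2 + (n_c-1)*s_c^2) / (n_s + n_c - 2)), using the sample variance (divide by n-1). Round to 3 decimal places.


Pooled-variance Cohen's d for soil pH comparison:
Scene mean = 56.33 / 7 = 8.047143
Suspect mean = 63.14 / 7 = 9.02
Scene sample variance s_s^2 = 0.040124
Suspect sample variance s_c^2 = 0.0383
Pooled variance = ((n_s-1)*s_s^2 + (n_c-1)*s_c^2) / (n_s + n_c - 2) = 0.039212
Pooled SD = sqrt(0.039212) = 0.19802
Mean difference = -0.972857
|d| = |-0.972857| / 0.19802 = 4.913

4.913


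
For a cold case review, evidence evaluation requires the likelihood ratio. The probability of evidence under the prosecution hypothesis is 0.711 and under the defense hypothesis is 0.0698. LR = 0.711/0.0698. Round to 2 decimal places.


Likelihood ratio calculation:
LR = P(E|Hp) / P(E|Hd)
LR = 0.711 / 0.0698
LR = 10.19

10.19


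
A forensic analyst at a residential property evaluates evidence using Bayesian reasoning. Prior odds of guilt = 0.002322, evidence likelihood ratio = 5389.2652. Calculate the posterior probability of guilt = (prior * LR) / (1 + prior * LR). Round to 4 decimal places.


Bayesian evidence evaluation:
Posterior odds = prior_odds * LR = 0.002322 * 5389.2652 = 12.51387
Posterior probability = posterior_odds / (1 + posterior_odds)
= 12.51387 / (1 + 12.51387)
= 12.51387 / 13.51387
= 0.9260

0.9260


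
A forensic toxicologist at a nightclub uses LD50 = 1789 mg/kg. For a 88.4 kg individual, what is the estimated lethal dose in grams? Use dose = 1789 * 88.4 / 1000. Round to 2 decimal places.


Lethal dose calculation:
Lethal dose = LD50 * body_weight / 1000
= 1789 * 88.4 / 1000
= 158147.6 / 1000
= 158.15 g

158.15


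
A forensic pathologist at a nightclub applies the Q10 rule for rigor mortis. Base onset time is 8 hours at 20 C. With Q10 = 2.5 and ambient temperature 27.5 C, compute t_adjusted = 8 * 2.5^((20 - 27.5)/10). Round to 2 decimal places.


Rigor mortis time adjustment:
Exponent = (T_ref - T_actual) / 10 = (20 - 27.5) / 10 = -0.75
Q10 factor = 2.5^-0.75 = 0.50297
t_adjusted = 8 * 0.50297 = 4.02 hours

4.02


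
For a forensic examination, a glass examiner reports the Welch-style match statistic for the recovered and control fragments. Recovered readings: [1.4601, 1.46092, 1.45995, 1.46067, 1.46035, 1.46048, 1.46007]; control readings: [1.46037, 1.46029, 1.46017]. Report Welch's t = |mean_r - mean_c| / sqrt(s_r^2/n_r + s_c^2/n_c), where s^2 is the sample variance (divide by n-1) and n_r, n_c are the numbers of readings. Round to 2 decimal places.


Welch's t-criterion for glass RI comparison:
Recovered mean = sum / n_r = 10.22254 / 7 = 1.4603629
Control mean = sum / n_c = 4.38083 / 3 = 1.4602767
Recovered sample variance s_r^2 = 1.2399e-07
Control sample variance s_c^2 = 1.01333e-08
Welch SE (unpooled) = sqrt(s_r^2/n_r + s_c^2/n_c) = sqrt(1.77129e-08 + 3.37778e-09) = sqrt(2.10907e-08) = 0.000145226
|mean_r - mean_c| = 8.61905e-05
t = 8.61905e-05 / 0.000145226 = 0.59

0.59


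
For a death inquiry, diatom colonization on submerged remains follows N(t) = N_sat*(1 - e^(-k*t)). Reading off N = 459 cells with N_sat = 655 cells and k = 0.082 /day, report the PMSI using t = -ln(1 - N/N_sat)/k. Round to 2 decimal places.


PMSI from diatom colonization curve:
N / N_sat = 459 / 655 = 0.700763
1 - N/N_sat = 0.299237
ln(1 - N/N_sat) = -1.206519
t = -ln(1 - N/N_sat) / k = -(-1.206519) / 0.082 = 14.71 days

14.71


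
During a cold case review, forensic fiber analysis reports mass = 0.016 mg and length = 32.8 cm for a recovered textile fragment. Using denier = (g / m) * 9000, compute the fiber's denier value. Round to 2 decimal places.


Denier calculation:
Mass in grams = 0.016 mg / 1000 = 0.000016 g
Length in meters = 32.8 cm / 100 = 0.328 m
Linear density = mass / length = 0.000016 / 0.328 = 0.00004878 g/m
Denier = (g/m) * 9000 = 0.00004878 * 9000 = 0.44

0.44


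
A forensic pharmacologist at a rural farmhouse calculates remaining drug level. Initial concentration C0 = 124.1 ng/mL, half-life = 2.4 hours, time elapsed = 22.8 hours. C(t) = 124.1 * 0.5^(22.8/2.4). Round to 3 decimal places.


Drug concentration decay:
Number of half-lives = t / t_half = 22.8 / 2.4 = 9.5
Decay factor = 0.5^9.5 = 0.00138107
C(t) = 124.1 * 0.00138107 = 0.171 ng/mL

0.171


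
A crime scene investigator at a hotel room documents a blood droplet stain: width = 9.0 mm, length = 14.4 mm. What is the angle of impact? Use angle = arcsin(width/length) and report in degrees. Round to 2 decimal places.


Blood spatter impact angle calculation:
width / length = 9.0 / 14.4 = 0.625
angle = arcsin(0.625)
angle = 38.68 degrees

38.68


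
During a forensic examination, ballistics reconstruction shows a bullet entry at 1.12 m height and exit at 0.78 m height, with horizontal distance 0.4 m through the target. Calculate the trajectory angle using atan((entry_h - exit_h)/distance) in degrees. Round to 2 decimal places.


Bullet trajectory angle:
Height difference = 1.12 - 0.78 = 0.34 m
angle = atan(0.34 / 0.4)
angle = atan(0.85)
angle = 40.36 degrees

40.36


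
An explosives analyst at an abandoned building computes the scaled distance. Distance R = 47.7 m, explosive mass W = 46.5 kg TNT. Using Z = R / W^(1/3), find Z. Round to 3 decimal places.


Scaled distance calculation:
W^(1/3) = 46.5^(1/3) = 3.595983
Z = R / W^(1/3) = 47.7 / 3.595983
Z = 13.265 m/kg^(1/3)

13.265


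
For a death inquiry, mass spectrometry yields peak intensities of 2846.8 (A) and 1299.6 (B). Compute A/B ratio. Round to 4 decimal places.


Spectral peak ratio:
Peak A = 2846.8 counts
Peak B = 1299.6 counts
Ratio = 2846.8 / 1299.6 = 2.1905

2.1905


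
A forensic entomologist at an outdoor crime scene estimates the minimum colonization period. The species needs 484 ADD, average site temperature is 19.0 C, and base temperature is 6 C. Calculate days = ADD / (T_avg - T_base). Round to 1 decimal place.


Insect development time:
Effective temperature = avg_temp - T_base = 19.0 - 6 = 13.0 C
Days = ADD / effective_temp = 484 / 13.0 = 37.2 days

37.2


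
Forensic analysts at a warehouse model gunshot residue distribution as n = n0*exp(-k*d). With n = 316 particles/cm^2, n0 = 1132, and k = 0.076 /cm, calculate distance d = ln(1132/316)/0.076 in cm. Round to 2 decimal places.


GSR distance calculation:
n0/n = 1132 / 316 = 3.582278
ln(n0/n) = 1.275999
d = 1.275999 / 0.076 = 16.79 cm

16.79


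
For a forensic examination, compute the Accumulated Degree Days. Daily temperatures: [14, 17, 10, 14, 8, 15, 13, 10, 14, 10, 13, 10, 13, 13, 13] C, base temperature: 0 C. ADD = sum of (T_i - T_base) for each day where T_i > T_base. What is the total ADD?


Computing ADD day by day:
Day 1: max(0, 14 - 0) = 14
Day 2: max(0, 17 - 0) = 17
Day 3: max(0, 10 - 0) = 10
Day 4: max(0, 14 - 0) = 14
Day 5: max(0, 8 - 0) = 8
Day 6: max(0, 15 - 0) = 15
Day 7: max(0, 13 - 0) = 13
Day 8: max(0, 10 - 0) = 10
Day 9: max(0, 14 - 0) = 14
Day 10: max(0, 10 - 0) = 10
Day 11: max(0, 13 - 0) = 13
Day 12: max(0, 10 - 0) = 10
Day 13: max(0, 13 - 0) = 13
Day 14: max(0, 13 - 0) = 13
Day 15: max(0, 13 - 0) = 13
Total ADD = 187

187


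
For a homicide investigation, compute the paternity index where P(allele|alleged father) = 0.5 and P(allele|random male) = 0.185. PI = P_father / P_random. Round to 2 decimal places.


Paternity Index calculation:
PI = P(allele|father) / P(allele|random)
PI = 0.5 / 0.185
PI = 2.70

2.70


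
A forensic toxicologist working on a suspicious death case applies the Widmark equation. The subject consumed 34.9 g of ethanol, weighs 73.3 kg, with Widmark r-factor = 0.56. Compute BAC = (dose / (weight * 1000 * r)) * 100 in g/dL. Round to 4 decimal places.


Applying the Widmark formula:
BAC = (dose_g / (body_wt * 1000 * r)) * 100
Denominator = 73.3 * 1000 * 0.56 = 41048
BAC = (34.9 / 41048) * 100
BAC = 0.0850 g/dL

0.0850


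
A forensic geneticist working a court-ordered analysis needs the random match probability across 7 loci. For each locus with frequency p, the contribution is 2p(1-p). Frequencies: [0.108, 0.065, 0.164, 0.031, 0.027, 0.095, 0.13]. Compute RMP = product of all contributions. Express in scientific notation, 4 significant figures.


Computing RMP for 7 loci:
Locus 1: 2 * 0.108 * 0.892 = 0.192672
Locus 2: 2 * 0.065 * 0.935 = 0.12155
Locus 3: 2 * 0.164 * 0.836 = 0.274208
Locus 4: 2 * 0.031 * 0.969 = 0.060078
Locus 5: 2 * 0.027 * 0.973 = 0.052542
Locus 6: 2 * 0.095 * 0.905 = 0.17195
Locus 7: 2 * 0.13 * 0.87 = 0.2262
RMP = 7.884e-07

7.884e-07


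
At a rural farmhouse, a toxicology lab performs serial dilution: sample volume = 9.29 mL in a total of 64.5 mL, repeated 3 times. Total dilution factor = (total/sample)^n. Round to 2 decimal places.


Dilution factor calculation:
Single dilution = V_total / V_sample = 64.5 / 9.29 ≈ 6.942949
Number of dilutions = 3
Total DF = (64.5 / 9.29)^3 (full precision, rounded at the end) = 334.68

334.68


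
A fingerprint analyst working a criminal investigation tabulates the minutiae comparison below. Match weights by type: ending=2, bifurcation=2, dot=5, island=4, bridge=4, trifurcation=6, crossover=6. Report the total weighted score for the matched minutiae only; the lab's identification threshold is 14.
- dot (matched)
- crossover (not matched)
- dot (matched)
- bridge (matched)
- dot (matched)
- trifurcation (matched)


Weighted minutiae match score:
  dot: matched, +5 (running total 5)
  crossover: not matched, +0
  dot: matched, +5 (running total 10)
  bridge: matched, +4 (running total 14)
  dot: matched, +5 (running total 19)
  trifurcation: matched, +6 (running total 25)
Total score = 25
Threshold = 14; verdict = identification

25


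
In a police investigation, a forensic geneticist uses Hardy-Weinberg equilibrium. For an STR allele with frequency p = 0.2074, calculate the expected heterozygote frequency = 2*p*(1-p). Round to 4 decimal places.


Hardy-Weinberg heterozygote frequency:
q = 1 - p = 1 - 0.2074 = 0.7926
2pq = 2 * 0.2074 * 0.7926 = 0.3288

0.3288


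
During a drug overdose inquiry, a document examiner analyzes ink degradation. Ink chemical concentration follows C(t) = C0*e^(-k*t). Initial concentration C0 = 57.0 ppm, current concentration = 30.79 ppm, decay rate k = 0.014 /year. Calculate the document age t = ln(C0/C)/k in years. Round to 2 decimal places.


Document age estimation:
C0/C = 57.0 / 30.79 = 1.85125
ln(C0/C) = 0.615861
t = 0.615861 / 0.014 = 43.99 years

43.99


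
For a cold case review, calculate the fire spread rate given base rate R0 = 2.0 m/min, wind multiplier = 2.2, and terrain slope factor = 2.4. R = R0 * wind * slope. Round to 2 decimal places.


Fire spread rate calculation:
R = R0 * wind_factor * slope_factor
= 2.0 * 2.2 * 2.4
= 4.4 * 2.4
= 10.56 m/min

10.56


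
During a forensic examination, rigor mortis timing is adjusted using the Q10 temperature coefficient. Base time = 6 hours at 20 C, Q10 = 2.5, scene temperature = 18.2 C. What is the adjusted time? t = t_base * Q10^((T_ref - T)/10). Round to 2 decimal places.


Rigor mortis time adjustment:
Exponent = (T_ref - T_actual) / 10 = (20 - 18.2) / 10 = 0.18
Q10 factor = 2.5^0.18 = 1.17931
t_adjusted = 6 * 1.17931 = 7.08 hours

7.08


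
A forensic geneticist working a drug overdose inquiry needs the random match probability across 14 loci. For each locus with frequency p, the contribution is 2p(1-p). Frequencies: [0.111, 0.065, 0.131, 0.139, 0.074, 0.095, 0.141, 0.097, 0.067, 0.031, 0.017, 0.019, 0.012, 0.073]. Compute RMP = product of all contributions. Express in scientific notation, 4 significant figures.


Computing RMP for 14 loci:
Locus 1: 2 * 0.111 * 0.889 = 0.197358
Locus 2: 2 * 0.065 * 0.935 = 0.12155
Locus 3: 2 * 0.131 * 0.869 = 0.227678
Locus 4: 2 * 0.139 * 0.861 = 0.239358
Locus 5: 2 * 0.074 * 0.926 = 0.137048
Locus 6: 2 * 0.095 * 0.905 = 0.17195
Locus 7: 2 * 0.141 * 0.859 = 0.242238
Locus 8: 2 * 0.097 * 0.903 = 0.175182
Locus 9: 2 * 0.067 * 0.933 = 0.125022
Locus 10: 2 * 0.031 * 0.969 = 0.060078
Locus 11: 2 * 0.017 * 0.983 = 0.033422
Locus 12: 2 * 0.019 * 0.981 = 0.037278
Locus 13: 2 * 0.012 * 0.988 = 0.023712
Locus 14: 2 * 0.073 * 0.927 = 0.135342
RMP = 3.926e-14

3.926e-14


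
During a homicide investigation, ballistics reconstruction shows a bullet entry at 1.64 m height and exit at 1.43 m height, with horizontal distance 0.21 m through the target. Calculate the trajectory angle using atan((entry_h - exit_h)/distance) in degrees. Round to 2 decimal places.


Bullet trajectory angle:
Height difference = 1.64 - 1.43 = 0.21 m
angle = atan(0.21 / 0.21)
angle = atan(1)
angle = 45.00 degrees

45.00


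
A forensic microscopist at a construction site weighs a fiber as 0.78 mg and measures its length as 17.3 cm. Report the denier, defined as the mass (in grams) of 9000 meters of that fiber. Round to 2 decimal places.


Denier calculation:
Mass in grams = 0.78 mg / 1000 = 0.00078 g
Length in meters = 17.3 cm / 100 = 0.173 m
Linear density = mass / length = 0.00078 / 0.173 = 0.00450867 g/m
Denier = (g/m) * 9000 = 0.00450867 * 9000 = 40.58

40.58


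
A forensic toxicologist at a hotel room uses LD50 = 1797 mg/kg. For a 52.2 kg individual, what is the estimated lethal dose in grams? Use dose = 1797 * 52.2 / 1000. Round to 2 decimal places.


Lethal dose calculation:
Lethal dose = LD50 * body_weight / 1000
= 1797 * 52.2 / 1000
= 93803.4 / 1000
= 93.80 g

93.80


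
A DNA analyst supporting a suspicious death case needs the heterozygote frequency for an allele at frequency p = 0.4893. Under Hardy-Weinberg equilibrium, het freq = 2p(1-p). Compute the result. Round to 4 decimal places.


Hardy-Weinberg heterozygote frequency:
q = 1 - p = 1 - 0.4893 = 0.5107
2pq = 2 * 0.4893 * 0.5107 = 0.4998

0.4998


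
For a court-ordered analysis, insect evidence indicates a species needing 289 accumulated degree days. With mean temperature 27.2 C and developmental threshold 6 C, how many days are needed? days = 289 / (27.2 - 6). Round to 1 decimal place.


Insect development time:
Effective temperature = avg_temp - T_base = 27.2 - 6 = 21.2 C
Days = ADD / effective_temp = 289 / 21.2 = 13.6 days

13.6


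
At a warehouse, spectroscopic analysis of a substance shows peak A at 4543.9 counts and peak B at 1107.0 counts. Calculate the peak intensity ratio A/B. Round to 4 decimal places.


Spectral peak ratio:
Peak A = 4543.9 counts
Peak B = 1107.0 counts
Ratio = 4543.9 / 1107.0 = 4.1047

4.1047


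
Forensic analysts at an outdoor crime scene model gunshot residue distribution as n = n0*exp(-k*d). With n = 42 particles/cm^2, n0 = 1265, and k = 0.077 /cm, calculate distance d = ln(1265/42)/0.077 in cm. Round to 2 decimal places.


GSR distance calculation:
n0/n = 1265 / 42 = 30.119048
ln(n0/n) = 3.405158
d = 3.405158 / 0.077 = 44.22 cm

44.22


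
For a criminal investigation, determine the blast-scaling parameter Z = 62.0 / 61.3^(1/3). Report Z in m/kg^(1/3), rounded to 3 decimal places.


Scaled distance calculation:
W^(1/3) = 61.3^(1/3) = 3.94294
Z = R / W^(1/3) = 62.0 / 3.94294
Z = 15.724 m/kg^(1/3)

15.724


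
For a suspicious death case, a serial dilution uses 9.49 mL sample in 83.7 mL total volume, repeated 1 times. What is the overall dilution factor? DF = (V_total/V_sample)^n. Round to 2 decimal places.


Dilution factor calculation:
Single dilution = V_total / V_sample = 83.7 / 9.49 ≈ 8.81981
Number of dilutions = 1
Total DF = (83.7 / 9.49)^1 (full precision, rounded at the end) = 8.82

8.82


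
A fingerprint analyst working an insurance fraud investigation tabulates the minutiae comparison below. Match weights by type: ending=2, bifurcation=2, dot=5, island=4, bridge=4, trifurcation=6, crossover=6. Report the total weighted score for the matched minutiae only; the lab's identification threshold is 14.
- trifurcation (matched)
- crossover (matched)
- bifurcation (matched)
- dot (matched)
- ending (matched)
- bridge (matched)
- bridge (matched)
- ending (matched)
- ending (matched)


Weighted minutiae match score:
  trifurcation: matched, +6 (running total 6)
  crossover: matched, +6 (running total 12)
  bifurcation: matched, +2 (running total 14)
  dot: matched, +5 (running total 19)
  ending: matched, +2 (running total 21)
  bridge: matched, +4 (running total 25)
  bridge: matched, +4 (running total 29)
  ending: matched, +2 (running total 31)
  ending: matched, +2 (running total 33)
Total score = 33
Threshold = 14; verdict = identification

33


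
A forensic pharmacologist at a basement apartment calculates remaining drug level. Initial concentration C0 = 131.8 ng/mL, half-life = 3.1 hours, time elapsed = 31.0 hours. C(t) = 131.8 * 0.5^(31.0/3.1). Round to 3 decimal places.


Drug concentration decay:
Number of half-lives = t / t_half = 31.0 / 3.1 = 10
Decay factor = 0.5^10 = 0.00097656
C(t) = 131.8 * 0.00097656 = 0.129 ng/mL

0.129


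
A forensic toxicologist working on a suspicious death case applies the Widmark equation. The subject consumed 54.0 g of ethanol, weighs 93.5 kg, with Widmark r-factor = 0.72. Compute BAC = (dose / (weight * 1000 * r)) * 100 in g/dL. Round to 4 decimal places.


Applying the Widmark formula:
BAC = (dose_g / (body_wt * 1000 * r)) * 100
Denominator = 93.5 * 1000 * 0.72 = 67320
BAC = (54.0 / 67320) * 100
BAC = 0.0802 g/dL

0.0802


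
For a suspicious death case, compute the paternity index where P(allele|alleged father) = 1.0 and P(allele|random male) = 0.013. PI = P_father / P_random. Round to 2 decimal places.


Paternity Index calculation:
PI = P(allele|father) / P(allele|random)
PI = 1.0 / 0.013
PI = 76.92

76.92


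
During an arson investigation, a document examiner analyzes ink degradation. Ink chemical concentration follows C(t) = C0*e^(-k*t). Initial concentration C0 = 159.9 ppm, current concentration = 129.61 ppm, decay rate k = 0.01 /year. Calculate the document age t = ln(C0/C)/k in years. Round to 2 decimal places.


Document age estimation:
C0/C = 159.9 / 129.61 = 1.233701
ln(C0/C) = 0.210019
t = 0.210019 / 0.01 = 21.00 years

21.00


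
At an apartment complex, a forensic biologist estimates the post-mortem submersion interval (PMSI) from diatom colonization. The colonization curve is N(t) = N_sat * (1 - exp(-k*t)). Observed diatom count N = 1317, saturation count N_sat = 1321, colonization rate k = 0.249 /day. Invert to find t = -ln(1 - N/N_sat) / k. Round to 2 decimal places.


PMSI from diatom colonization curve:
N / N_sat = 1317 / 1321 = 0.996972
1 - N/N_sat = 0.003028
ln(1 - N/N_sat) = -5.799853
t = -ln(1 - N/N_sat) / k = -(-5.799853) / 0.249 = 23.29 days

23.29


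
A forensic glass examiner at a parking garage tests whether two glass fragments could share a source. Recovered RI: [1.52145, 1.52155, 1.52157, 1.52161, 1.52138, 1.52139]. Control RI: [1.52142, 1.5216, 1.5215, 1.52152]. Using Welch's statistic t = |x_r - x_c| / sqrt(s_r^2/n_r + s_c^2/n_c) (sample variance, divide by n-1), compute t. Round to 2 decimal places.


Welch's t-criterion for glass RI comparison:
Recovered mean = sum / n_r = 9.12895 / 6 = 1.5214917
Control mean = sum / n_c = 6.08604 / 4 = 1.52151
Recovered sample variance s_r^2 = 9.61667e-09
Control sample variance s_c^2 = 5.46667e-09
Welch SE (unpooled) = sqrt(s_r^2/n_r + s_c^2/n_c) = sqrt(1.60278e-09 + 1.36667e-09) = sqrt(2.96945e-09) = 5.44927e-05
|mean_r - mean_c| = 1.83333e-05
t = 1.83333e-05 / 5.44927e-05 = 0.34

0.34


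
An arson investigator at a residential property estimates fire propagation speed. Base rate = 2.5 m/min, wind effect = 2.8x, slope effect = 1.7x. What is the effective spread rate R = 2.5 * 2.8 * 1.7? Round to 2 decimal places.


Fire spread rate calculation:
R = R0 * wind_factor * slope_factor
= 2.5 * 2.8 * 1.7
= 7 * 1.7
= 11.90 m/min

11.90


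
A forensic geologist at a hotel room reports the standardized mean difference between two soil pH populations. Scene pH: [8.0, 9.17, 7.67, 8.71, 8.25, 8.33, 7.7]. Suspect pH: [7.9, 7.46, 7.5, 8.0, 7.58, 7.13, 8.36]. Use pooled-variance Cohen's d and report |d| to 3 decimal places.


Pooled-variance Cohen's d for soil pH comparison:
Scene mean = 57.83 / 7 = 8.261429
Suspect mean = 53.93 / 7 = 7.704286
Scene sample variance s_s^2 = 0.294148
Suspect sample variance s_c^2 = 0.167062
Pooled variance = ((n_s-1)*s_s^2 + (n_c-1)*s_c^2) / (n_s + n_c - 2) = 0.230605
Pooled SD = sqrt(0.230605) = 0.480213
Mean difference = 0.557143
|d| = |0.557143| / 0.480213 = 1.160

1.160


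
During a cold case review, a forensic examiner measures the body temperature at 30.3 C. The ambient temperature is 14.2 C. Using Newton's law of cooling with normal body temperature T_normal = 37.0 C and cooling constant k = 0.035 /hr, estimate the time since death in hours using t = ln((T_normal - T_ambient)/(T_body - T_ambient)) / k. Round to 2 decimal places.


Using Newton's law of cooling:
t = ln((T_normal - T_ambient) / (T_body - T_ambient)) / k
T_normal - T_ambient = 22.8
T_body - T_ambient = 16.1
Ratio = 1.416149
ln(ratio) = 0.347941
t = 0.347941 / 0.035 = 9.94 hours

9.94


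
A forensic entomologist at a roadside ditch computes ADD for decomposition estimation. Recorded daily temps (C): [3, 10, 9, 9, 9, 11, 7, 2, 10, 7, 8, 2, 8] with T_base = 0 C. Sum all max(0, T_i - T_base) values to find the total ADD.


Computing ADD day by day:
Day 1: max(0, 3 - 0) = 3
Day 2: max(0, 10 - 0) = 10
Day 3: max(0, 9 - 0) = 9
Day 4: max(0, 9 - 0) = 9
Day 5: max(0, 9 - 0) = 9
Day 6: max(0, 11 - 0) = 11
Day 7: max(0, 7 - 0) = 7
Day 8: max(0, 2 - 0) = 2
Day 9: max(0, 10 - 0) = 10
Day 10: max(0, 7 - 0) = 7
Day 11: max(0, 8 - 0) = 8
Day 12: max(0, 2 - 0) = 2
Day 13: max(0, 8 - 0) = 8
Total ADD = 95

95


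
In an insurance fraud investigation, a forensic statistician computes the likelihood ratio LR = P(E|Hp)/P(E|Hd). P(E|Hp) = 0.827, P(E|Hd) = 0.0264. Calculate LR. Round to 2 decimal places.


Likelihood ratio calculation:
LR = P(E|Hp) / P(E|Hd)
LR = 0.827 / 0.0264
LR = 31.33

31.33


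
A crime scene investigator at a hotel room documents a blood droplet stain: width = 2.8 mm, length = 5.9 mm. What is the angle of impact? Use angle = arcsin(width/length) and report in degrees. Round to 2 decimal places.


Blood spatter impact angle calculation:
width / length = 2.8 / 5.9 = 0.474576
angle = arcsin(0.474576)
angle = 28.33 degrees

28.33


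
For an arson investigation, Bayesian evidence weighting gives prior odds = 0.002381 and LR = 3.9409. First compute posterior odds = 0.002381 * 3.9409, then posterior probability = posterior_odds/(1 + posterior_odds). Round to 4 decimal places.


Bayesian evidence evaluation:
Posterior odds = prior_odds * LR = 0.002381 * 3.9409 = 0.009383283
Posterior probability = posterior_odds / (1 + posterior_odds)
= 0.009383283 / (1 + 0.009383283)
= 0.009383283 / 1.009383283
= 0.0093

0.0093


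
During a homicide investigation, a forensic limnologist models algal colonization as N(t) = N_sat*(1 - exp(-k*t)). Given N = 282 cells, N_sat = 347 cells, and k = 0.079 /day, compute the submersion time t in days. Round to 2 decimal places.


PMSI from diatom colonization curve:
N / N_sat = 282 / 347 = 0.81268
1 - N/N_sat = 0.18732
ln(1 - N/N_sat) = -1.674937
t = -ln(1 - N/N_sat) / k = -(-1.674937) / 0.079 = 21.20 days

21.20


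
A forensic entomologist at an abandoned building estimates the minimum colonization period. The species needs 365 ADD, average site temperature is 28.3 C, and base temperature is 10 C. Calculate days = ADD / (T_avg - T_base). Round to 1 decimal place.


Insect development time:
Effective temperature = avg_temp - T_base = 28.3 - 10 = 18.3 C
Days = ADD / effective_temp = 365 / 18.3 = 19.9 days

19.9


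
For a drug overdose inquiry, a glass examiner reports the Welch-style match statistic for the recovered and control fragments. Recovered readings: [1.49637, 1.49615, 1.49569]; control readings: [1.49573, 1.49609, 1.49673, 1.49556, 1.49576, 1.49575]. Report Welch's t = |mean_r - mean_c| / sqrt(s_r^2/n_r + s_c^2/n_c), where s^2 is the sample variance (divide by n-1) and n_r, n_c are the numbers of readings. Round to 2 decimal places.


Welch's t-criterion for glass RI comparison:
Recovered mean = sum / n_r = 4.48821 / 3 = 1.49607
Control mean = sum / n_c = 8.97562 / 6 = 1.4959367
Recovered sample variance s_r^2 = 1.204e-07
Control sample variance s_c^2 = 1.80707e-07
Welch SE (unpooled) = sqrt(s_r^2/n_r + s_c^2/n_c) = sqrt(4.01333e-08 + 3.01178e-08) = sqrt(7.02511e-08) = 0.000265049
|mean_r - mean_c| = 0.000133333
t = 0.000133333 / 0.000265049 = 0.50

0.50


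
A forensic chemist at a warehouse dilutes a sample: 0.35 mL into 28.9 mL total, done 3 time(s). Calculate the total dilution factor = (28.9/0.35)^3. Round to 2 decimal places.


Dilution factor calculation:
Single dilution = V_total / V_sample = 28.9 / 0.35 ≈ 82.571429
Number of dilutions = 3
Total DF = (28.9 / 0.35)^3 (full precision, rounded at the end) = 562975.37

562975.37


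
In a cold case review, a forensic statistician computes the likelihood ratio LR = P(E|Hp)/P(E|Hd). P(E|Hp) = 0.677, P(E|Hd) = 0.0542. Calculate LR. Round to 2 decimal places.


Likelihood ratio calculation:
LR = P(E|Hp) / P(E|Hd)
LR = 0.677 / 0.0542
LR = 12.49

12.49


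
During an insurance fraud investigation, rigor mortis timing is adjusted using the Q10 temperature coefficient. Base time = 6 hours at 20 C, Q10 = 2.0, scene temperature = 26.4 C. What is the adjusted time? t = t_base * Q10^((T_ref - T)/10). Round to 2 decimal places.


Rigor mortis time adjustment:
Exponent = (T_ref - T_actual) / 10 = (20 - 26.4) / 10 = -0.64
Q10 factor = 2.0^-0.64 = 0.64171
t_adjusted = 6 * 0.64171 = 3.85 hours

3.85


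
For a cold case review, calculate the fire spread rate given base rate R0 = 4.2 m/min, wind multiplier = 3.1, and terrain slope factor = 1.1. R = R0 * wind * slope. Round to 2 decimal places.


Fire spread rate calculation:
R = R0 * wind_factor * slope_factor
= 4.2 * 3.1 * 1.1
= 13.02 * 1.1
= 14.32 m/min

14.32


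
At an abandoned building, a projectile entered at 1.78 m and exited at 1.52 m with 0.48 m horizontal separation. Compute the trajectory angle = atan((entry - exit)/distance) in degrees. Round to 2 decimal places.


Bullet trajectory angle:
Height difference = 1.78 - 1.52 = 0.26 m
angle = atan(0.26 / 0.48)
angle = atan(0.541667)
angle = 28.44 degrees

28.44


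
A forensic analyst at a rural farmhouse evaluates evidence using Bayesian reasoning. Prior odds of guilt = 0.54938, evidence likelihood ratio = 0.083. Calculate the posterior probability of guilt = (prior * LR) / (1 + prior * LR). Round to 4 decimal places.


Bayesian evidence evaluation:
Posterior odds = prior_odds * LR = 0.54938 * 0.083 = 0.04559854
Posterior probability = posterior_odds / (1 + posterior_odds)
= 0.04559854 / (1 + 0.04559854)
= 0.04559854 / 1.04559854
= 0.0436

0.0436


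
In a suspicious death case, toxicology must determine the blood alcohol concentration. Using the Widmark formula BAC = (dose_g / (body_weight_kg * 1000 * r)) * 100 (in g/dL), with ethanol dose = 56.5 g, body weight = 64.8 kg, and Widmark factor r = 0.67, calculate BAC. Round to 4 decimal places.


Applying the Widmark formula:
BAC = (dose_g / (body_wt * 1000 * r)) * 100
Denominator = 64.8 * 1000 * 0.67 = 43416
BAC = (56.5 / 43416) * 100
BAC = 0.1301 g/dL

0.1301


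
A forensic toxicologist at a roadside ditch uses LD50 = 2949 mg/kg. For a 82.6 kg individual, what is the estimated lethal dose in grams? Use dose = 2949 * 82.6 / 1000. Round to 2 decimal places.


Lethal dose calculation:
Lethal dose = LD50 * body_weight / 1000
= 2949 * 82.6 / 1000
= 243587.4 / 1000
= 243.59 g

243.59


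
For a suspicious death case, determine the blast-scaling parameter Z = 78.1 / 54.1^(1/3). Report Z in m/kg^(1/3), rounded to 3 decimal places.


Scaled distance calculation:
W^(1/3) = 54.1^(1/3) = 3.782095
Z = R / W^(1/3) = 78.1 / 3.782095
Z = 20.650 m/kg^(1/3)

20.650


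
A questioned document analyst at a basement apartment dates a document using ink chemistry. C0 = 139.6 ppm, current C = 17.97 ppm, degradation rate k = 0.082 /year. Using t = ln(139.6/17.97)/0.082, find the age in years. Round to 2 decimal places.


Document age estimation:
C0/C = 139.6 / 17.97 = 7.768503
ln(C0/C) = 2.050077
t = 2.050077 / 0.082 = 25.00 years

25.00


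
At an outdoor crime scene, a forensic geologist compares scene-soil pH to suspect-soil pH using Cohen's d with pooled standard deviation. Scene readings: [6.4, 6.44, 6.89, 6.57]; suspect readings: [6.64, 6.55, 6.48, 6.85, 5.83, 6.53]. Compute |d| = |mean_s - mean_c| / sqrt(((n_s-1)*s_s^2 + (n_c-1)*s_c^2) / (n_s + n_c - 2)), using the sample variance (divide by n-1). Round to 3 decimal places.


Pooled-variance Cohen's d for soil pH comparison:
Scene mean = 26.3 / 4 = 6.575
Suspect mean = 38.88 / 6 = 6.48
Scene sample variance s_s^2 = 0.049367
Suspect sample variance s_c^2 = 0.11848
Pooled variance = ((n_s-1)*s_s^2 + (n_c-1)*s_c^2) / (n_s + n_c - 2) = 0.092562
Pooled SD = sqrt(0.092562) = 0.30424
Mean difference = 0.095
|d| = |0.095| / 0.30424 = 0.312

0.312


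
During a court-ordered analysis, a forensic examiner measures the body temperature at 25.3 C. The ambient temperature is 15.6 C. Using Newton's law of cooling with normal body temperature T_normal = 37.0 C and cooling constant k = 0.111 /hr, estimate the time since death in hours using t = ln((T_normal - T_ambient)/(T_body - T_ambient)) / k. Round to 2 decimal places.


Using Newton's law of cooling:
t = ln((T_normal - T_ambient) / (T_body - T_ambient)) / k
T_normal - T_ambient = 21.4
T_body - T_ambient = 9.7
Ratio = 2.206186
ln(ratio) = 0.791265
t = 0.791265 / 0.111 = 7.13 hours

7.13


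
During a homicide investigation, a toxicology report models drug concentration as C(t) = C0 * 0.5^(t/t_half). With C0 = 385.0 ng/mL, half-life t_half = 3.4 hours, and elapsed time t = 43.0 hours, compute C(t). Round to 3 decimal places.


Drug concentration decay:
Number of half-lives = t / t_half = 43.0 / 3.4 = 12.647059
Decay factor = 0.5^12.647059 = 0.0001559
C(t) = 385.0 * 0.0001559 = 0.060 ng/mL

0.060


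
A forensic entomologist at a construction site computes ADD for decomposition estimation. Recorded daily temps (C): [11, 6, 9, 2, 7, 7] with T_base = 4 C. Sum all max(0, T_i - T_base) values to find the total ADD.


Computing ADD day by day:
Day 1: max(0, 11 - 4) = 7
Day 2: max(0, 6 - 4) = 2
Day 3: max(0, 9 - 4) = 5
Day 4: max(0, 2 - 4) = 0
Day 5: max(0, 7 - 4) = 3
Day 6: max(0, 7 - 4) = 3
Total ADD = 20

20


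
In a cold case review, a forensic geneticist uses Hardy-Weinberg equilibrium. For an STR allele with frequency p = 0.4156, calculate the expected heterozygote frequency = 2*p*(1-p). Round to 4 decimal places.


Hardy-Weinberg heterozygote frequency:
q = 1 - p = 1 - 0.4156 = 0.5844
2pq = 2 * 0.4156 * 0.5844 = 0.4858

0.4858


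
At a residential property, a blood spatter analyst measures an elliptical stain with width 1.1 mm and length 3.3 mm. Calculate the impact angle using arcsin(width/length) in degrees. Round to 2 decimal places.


Blood spatter impact angle calculation:
width / length = 1.1 / 3.3 = 0.333333
angle = arcsin(0.333333)
angle = 19.47 degrees

19.47


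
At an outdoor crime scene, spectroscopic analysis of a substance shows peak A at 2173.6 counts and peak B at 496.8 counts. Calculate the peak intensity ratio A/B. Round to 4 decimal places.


Spectral peak ratio:
Peak A = 2173.6 counts
Peak B = 496.8 counts
Ratio = 2173.6 / 496.8 = 4.3752

4.3752
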